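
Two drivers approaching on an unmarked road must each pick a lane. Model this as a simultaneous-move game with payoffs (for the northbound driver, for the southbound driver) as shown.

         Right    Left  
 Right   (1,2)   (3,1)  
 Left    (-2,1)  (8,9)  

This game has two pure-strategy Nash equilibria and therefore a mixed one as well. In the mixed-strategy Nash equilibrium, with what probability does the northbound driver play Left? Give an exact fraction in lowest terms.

The northbound driver's mix p on Right must make the southbound driver indifferent between Right and Left.
The southbound driver's payoff from Right: 2p + 1(1−p). From Left: 1p + 9(1−p).
Set equal: 1p = 8(1−p) → p = 8/9.
Probability on Left is 1 − 8/9 = 1/9.

1/9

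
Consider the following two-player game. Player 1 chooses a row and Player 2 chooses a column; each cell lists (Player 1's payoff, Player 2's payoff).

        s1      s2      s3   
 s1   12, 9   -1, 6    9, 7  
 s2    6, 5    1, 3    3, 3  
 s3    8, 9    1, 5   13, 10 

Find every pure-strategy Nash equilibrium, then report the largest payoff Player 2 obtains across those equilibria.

10

Both s1 is a pure NE (Player 1: 12 ≥ 8; Player 2: 9 ≥ 7). Player 2 gets 9.
Both s3 is a pure NE (Player 1: 13 ≥ 9; Player 2: 10 ≥ 9). Player 2 gets 10.
Every other cell has a profitable deviation for at least one player. Highest of {9, 10} is 10.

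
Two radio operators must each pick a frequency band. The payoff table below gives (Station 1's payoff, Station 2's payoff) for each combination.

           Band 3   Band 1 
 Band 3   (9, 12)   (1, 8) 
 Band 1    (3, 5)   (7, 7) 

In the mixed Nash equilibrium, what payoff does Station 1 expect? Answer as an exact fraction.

Station 2 mixes with probability q on Band 3, chosen so Station 1 is indifferent: 9q + 1(1−q) = 3q + 7(1−q) gives q = 1/2.
Station 1's expected payoff (from either row, since indifferent) is 9·1/2 + 1·1/2 = 5.

5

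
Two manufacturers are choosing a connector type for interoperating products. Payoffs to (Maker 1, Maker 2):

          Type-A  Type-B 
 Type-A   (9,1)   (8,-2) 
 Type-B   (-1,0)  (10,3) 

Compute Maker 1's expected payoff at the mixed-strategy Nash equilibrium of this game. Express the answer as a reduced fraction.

49/6

Maker 2 mixes with probability q on Type-A, chosen so Maker 1 is indifferent: 9q + 8(1−q) = (-1)q + 10(1−q) gives q = 1/6.
Maker 1's expected payoff (from either row, since indifferent) is 9·1/6 + 8·5/6 = 49/6.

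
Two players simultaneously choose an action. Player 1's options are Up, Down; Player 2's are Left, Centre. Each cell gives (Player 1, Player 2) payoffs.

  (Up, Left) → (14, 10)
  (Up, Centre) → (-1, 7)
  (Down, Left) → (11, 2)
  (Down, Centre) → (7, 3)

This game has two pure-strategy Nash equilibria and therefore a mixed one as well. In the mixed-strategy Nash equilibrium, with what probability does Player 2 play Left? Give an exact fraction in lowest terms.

8/11

Player 2's mix q on Left must make Player 1 indifferent between Up and Down.
Player 1's payoff from Up: 14q + (-1)(1−q). From Down: 11q + 7(1−q).
Set equal: 3q = 8(1−q) → q = 8/11.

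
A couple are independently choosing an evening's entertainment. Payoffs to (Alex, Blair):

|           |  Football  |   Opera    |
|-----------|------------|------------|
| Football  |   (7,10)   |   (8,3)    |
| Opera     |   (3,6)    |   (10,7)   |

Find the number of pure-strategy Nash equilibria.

2

Both Football: Alex gets 7 (best alternative 3); Blair gets 10 (best alternative 3). Neither deviates — NE.
Both Opera: Alex gets 10 (best alternative 8); Blair gets 7 (best alternative 6). Neither deviates — NE.
(Football, Opera) is not a NE: Alex would switch to Opera (10 > 8).
No other cell survives both best-response checks, so there are 2 pure NE.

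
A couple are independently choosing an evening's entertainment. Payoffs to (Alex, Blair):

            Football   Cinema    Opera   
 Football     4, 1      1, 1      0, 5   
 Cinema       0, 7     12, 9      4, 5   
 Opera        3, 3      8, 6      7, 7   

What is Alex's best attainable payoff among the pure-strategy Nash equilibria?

Both Cinema is a pure NE (Alex: 12 ≥ 8; Blair: 9 ≥ 7). Alex gets 12.
Both Opera is a pure NE (Alex: 7 ≥ 4; Blair: 7 ≥ 6). Alex gets 7.
Every other cell has a profitable deviation for at least one player. Highest of {12, 7} is 12.

12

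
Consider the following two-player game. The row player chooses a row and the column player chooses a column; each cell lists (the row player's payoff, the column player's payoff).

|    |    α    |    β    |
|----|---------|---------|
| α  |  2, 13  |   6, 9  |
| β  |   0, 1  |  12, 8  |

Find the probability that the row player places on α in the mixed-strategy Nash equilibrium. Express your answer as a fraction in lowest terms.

7/11

The row player's mix p on α must make the column player indifferent between α and β.
The column player's payoff from α: 13p + 1(1−p). From β: 9p + 8(1−p).
Set equal: 4p = 7(1−p) → p = 7/11.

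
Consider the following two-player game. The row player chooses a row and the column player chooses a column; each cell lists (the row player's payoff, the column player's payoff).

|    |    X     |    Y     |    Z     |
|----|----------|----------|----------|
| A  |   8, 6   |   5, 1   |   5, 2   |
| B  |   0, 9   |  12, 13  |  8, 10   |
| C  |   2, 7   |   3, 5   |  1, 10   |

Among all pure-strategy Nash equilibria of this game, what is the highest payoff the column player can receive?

(A, X) is a pure NE (the row player: 8 ≥ 2; the column player: 6 ≥ 2). The column player gets 6.
(B, Y) is a pure NE (the row player: 12 ≥ 5; the column player: 13 ≥ 10). The column player gets 13.
Every other cell has a profitable deviation for at least one player. Highest of {6, 13} is 13.

13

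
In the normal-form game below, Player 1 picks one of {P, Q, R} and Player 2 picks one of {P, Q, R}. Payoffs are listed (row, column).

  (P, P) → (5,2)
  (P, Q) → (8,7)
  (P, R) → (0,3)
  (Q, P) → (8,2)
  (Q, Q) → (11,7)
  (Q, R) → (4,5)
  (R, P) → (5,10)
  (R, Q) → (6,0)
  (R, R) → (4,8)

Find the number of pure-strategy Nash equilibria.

Both Q: Player 1 gets 11 (best alternative 8); Player 2 gets 7 (best alternative 5). Neither deviates — NE.
Both P is not a NE: Player 1 would switch to Q (8 > 5).
No other cell survives both best-response checks, so there is 1 pure NE.

1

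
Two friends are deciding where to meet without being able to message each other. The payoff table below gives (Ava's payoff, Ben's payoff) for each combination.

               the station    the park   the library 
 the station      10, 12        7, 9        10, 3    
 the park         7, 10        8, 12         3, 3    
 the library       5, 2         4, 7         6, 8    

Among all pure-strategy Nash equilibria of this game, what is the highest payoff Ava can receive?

Both the station is a pure NE (Ava: 10 ≥ 7; Ben: 12 ≥ 9). Ava gets 10.
Both the park is a pure NE (Ava: 8 ≥ 7; Ben: 12 ≥ 10). Ava gets 8.
Every other cell has a profitable deviation for at least one player. Highest of {10, 8} is 10.

10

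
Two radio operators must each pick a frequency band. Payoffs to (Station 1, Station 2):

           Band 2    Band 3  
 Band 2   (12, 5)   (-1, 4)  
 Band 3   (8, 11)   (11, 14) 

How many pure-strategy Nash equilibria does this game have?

Both Band 2: Station 1 gets 12 (best alternative 8); Station 2 gets 5 (best alternative 4). Neither deviates — NE.
Both Band 3: Station 1 gets 11 (best alternative -1); Station 2 gets 14 (best alternative 11). Neither deviates — NE.
(Band 2, Band 3) is not a NE: Station 1 would switch to Band 3 (11 > -1).
No other cell survives both best-response checks, so there are 2 pure NE.

2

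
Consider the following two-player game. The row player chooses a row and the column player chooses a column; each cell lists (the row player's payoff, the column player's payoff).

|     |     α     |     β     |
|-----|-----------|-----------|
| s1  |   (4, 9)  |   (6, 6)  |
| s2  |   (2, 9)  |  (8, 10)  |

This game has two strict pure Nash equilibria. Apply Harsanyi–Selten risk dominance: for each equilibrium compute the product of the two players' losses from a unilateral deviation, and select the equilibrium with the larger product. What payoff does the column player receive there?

At (s1, α): the row player loses 4 − 2 = 2 by deviating; the column player loses 9 − 6 = 3. Product = 2·3 = 6.
At (s2, β): the row player loses 8 − 6 = 2 by deviating; the column player loses 10 − 9 = 1. Product = 2·1 = 2.
6 > 2, so (s1, α) is risk-dominant. The column player's payoff there is 9.

9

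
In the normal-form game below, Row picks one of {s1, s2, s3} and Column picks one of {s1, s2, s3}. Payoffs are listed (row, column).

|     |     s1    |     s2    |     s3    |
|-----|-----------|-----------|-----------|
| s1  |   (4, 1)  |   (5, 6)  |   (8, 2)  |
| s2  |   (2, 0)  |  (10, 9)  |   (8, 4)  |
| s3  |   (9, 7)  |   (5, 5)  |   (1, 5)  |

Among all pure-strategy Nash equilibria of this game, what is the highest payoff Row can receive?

10

Both s2 is a pure NE (Row: 10 ≥ 5; Column: 9 ≥ 4). Row gets 10.
(s3, s1) is a pure NE (Row: 9 ≥ 4; Column: 7 ≥ 5). Row gets 9.
Every other cell has a profitable deviation for at least one player. Highest of {10, 9} is 10.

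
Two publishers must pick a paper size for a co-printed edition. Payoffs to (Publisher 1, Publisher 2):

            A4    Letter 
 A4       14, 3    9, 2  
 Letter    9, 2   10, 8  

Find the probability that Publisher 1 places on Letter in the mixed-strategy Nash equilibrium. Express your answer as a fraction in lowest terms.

Publisher 1's mix p on A4 must make Publisher 2 indifferent between A4 and Letter.
Publisher 2's payoff from A4: 3p + 2(1−p). From Letter: 2p + 8(1−p).
Set equal: 1p = 6(1−p) → p = 6/7.
Probability on Letter is 1 − 6/7 = 1/7.

1/7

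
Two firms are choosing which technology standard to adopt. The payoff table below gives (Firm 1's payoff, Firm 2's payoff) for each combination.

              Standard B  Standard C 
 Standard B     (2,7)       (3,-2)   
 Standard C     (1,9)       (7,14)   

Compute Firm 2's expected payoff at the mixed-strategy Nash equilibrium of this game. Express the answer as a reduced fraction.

58/7

Firm 1 mixes with probability p on Standard B, chosen so Firm 2 is indifferent: 7p + 9(1−p) = (-2)p + 14(1−p) gives p = 5/14.
Firm 2's expected payoff is 7·5/14 + 9·9/14 = 58/7.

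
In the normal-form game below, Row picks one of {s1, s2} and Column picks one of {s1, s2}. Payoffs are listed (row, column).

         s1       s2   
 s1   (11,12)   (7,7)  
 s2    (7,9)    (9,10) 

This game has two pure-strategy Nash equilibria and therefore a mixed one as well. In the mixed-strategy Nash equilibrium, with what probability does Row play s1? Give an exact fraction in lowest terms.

1/6

Row's mix p on s1 must make Column indifferent between s1 and s2.
Column's payoff from s1: 12p + 9(1−p). From s2: 7p + 10(1−p).
Set equal: 5p = 1(1−p) → p = 1/6.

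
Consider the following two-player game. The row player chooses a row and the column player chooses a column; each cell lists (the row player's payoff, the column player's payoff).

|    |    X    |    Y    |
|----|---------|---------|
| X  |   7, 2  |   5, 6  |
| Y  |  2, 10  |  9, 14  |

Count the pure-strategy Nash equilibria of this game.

1

Both Y: the row player gets 9 (best alternative 5); the column player gets 14 (best alternative 10). Neither deviates — NE.
Both X is not a NE: the column player would switch to Y (6 > 2).
No other cell survives both best-response checks, so there is 1 pure NE.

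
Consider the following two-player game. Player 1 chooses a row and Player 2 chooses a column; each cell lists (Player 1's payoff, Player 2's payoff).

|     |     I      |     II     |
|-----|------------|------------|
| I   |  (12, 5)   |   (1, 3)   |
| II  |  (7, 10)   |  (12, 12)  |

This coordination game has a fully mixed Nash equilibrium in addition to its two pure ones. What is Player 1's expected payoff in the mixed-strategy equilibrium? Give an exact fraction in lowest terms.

137/16

Player 2 mixes with probability q on I, chosen so Player 1 is indifferent: 12q + 1(1−q) = 7q + 12(1−q) gives q = 11/16.
Player 1's expected payoff (from either row, since indifferent) is 12·11/16 + 1·5/16 = 137/16.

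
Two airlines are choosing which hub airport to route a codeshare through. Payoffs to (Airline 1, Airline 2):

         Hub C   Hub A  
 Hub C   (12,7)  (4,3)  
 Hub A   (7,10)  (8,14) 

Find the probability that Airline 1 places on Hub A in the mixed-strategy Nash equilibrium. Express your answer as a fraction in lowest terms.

1/2

Airline 1's mix p on Hub C must make Airline 2 indifferent between Hub C and Hub A.
Airline 2's payoff from Hub C: 7p + 10(1−p). From Hub A: 3p + 14(1−p).
Set equal: 4p = 4(1−p) → p = 4/8 = 1/2.
Probability on Hub A is 1 − 1/2 = 1/2.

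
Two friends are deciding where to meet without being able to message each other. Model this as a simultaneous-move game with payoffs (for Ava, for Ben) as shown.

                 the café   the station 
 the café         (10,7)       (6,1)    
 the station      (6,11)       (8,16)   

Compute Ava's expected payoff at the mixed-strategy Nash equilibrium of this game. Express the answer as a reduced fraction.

Ben mixes with probability q on the café, chosen so Ava is indifferent: 10q + 6(1−q) = 6q + 8(1−q) gives q = 1/3.
Ava's expected payoff (from either row, since indifferent) is 10·1/3 + 6·2/3 = 22/3.

22/3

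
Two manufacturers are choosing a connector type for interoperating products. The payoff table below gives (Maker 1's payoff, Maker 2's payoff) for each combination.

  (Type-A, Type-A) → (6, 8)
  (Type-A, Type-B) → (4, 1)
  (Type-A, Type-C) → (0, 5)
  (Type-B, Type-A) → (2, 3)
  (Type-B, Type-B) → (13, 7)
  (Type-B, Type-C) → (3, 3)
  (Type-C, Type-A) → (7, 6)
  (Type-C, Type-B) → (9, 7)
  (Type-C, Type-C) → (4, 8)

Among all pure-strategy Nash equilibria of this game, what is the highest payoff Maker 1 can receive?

13

Both Type-B is a pure NE (Maker 1: 13 ≥ 9; Maker 2: 7 ≥ 3). Maker 1 gets 13.
Both Type-C is a pure NE (Maker 1: 4 ≥ 3; Maker 2: 8 ≥ 7). Maker 1 gets 4.
Every other cell has a profitable deviation for at least one player. Highest of {13, 4} is 13.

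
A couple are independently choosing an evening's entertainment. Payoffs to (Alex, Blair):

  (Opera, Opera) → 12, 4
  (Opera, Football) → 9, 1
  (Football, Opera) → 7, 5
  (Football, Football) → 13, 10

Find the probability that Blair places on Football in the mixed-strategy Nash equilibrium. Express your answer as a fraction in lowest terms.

5/9

Blair's mix q on Opera must make Alex indifferent between Opera and Football.
Alex's payoff from Opera: 12q + 9(1−q). From Football: 7q + 13(1−q).
Set equal: 5q = 4(1−q) → q = 4/9.
Probability on Football is 1 − 4/9 = 5/9.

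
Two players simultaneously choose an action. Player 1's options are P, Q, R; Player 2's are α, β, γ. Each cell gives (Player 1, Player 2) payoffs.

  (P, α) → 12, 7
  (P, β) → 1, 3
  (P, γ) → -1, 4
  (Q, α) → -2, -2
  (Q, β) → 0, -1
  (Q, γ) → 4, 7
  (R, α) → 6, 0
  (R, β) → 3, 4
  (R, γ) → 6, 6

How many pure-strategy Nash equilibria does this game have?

2

(P, α): Player 1 gets 12 (best alternative 6); Player 2 gets 7 (best alternative 4). Neither deviates — NE.
(R, γ): Player 1 gets 6 (best alternative 4); Player 2 gets 6 (best alternative 4). Neither deviates — NE.
(Q, β) is not a NE: Player 1 would switch to R (3 > 0).
No other cell survives both best-response checks, so there are 2 pure NE.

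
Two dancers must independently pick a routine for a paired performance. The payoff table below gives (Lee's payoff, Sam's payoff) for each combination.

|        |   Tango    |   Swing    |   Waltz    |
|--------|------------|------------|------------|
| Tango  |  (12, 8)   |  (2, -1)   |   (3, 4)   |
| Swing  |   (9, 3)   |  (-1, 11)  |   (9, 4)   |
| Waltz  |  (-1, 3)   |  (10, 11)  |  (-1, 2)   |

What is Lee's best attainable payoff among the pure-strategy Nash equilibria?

12

Both Tango is a pure NE (Lee: 12 ≥ 9; Sam: 8 ≥ 4). Lee gets 12.
(Waltz, Swing) is a pure NE (Lee: 10 ≥ 2; Sam: 11 ≥ 3). Lee gets 10.
Every other cell has a profitable deviation for at least one player. Highest of {12, 10} is 12.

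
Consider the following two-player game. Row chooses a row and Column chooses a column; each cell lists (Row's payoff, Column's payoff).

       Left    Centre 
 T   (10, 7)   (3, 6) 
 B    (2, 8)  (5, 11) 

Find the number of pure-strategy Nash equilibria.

2

(T, Left): Row gets 10 (best alternative 2); Column gets 7 (best alternative 6). Neither deviates — NE.
(B, Centre): Row gets 5 (best alternative 3); Column gets 11 (best alternative 8). Neither deviates — NE.
(T, Centre) is not a NE: Row would switch to B (5 > 3).
No other cell survives both best-response checks, so there are 2 pure NE.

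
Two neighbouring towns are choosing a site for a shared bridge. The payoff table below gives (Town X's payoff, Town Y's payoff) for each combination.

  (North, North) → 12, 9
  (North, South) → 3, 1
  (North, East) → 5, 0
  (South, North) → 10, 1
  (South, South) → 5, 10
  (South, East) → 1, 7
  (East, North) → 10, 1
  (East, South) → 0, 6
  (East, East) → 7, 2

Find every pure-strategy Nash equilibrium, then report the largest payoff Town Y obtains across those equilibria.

10

Both North is a pure NE (Town X: 12 ≥ 10; Town Y: 9 ≥ 1). Town Y gets 9.
Both South is a pure NE (Town X: 5 ≥ 3; Town Y: 10 ≥ 7). Town Y gets 10.
Every other cell has a profitable deviation for at least one player. Highest of {9, 10} is 10.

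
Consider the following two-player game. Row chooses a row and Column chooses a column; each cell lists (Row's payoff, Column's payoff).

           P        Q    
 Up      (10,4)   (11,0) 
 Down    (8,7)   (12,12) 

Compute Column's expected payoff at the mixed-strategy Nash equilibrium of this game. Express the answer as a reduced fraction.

Row mixes with probability p on Up, chosen so Column is indifferent: 4p + 7(1−p) = 0p + 12(1−p) gives p = 5/9.
Column's expected payoff is 4·5/9 + 7·4/9 = 16/3.

16/3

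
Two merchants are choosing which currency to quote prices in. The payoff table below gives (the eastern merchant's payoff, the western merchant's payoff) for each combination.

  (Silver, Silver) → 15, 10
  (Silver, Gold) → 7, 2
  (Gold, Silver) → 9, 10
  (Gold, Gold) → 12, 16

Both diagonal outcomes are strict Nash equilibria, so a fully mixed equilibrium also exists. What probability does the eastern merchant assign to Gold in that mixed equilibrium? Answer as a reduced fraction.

The eastern merchant's mix p on Silver must make the western merchant indifferent between Silver and Gold.
The western merchant's payoff from Silver: 10p + 10(1−p). From Gold: 2p + 16(1−p).
Set equal: 8p = 6(1−p) → p = 6/14 = 3/7.
Probability on Gold is 1 − 3/7 = 4/7.

4/7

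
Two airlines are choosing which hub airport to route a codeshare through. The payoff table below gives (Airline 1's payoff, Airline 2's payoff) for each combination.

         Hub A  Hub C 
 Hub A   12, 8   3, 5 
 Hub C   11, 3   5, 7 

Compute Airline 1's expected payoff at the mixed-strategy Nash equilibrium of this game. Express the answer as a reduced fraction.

Airline 2 mixes with probability q on Hub A, chosen so Airline 1 is indifferent: 12q + 3(1−q) = 11q + 5(1−q) gives q = 2/3.
Airline 1's expected payoff (from either row, since indifferent) is 12·2/3 + 3·1/3 = 9.

9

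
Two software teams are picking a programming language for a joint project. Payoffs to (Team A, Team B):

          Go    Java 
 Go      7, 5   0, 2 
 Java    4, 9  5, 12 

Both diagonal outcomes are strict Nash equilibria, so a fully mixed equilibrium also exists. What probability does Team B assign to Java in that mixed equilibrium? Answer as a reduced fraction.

Team B's mix q on Go must make Team A indifferent between Go and Java.
Team A's payoff from Go: 7q + 0(1−q). From Java: 4q + 5(1−q).
Set equal: 3q = 5(1−q) → q = 5/8.
Probability on Java is 1 − 5/8 = 3/8.

3/8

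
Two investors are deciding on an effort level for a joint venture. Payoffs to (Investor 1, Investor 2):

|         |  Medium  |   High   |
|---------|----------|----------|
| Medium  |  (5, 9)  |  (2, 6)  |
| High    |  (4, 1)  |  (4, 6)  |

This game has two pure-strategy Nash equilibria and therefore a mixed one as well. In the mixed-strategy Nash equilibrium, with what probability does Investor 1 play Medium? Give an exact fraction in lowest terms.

Investor 1's mix p on Medium must make Investor 2 indifferent between Medium and High.
Investor 2's payoff from Medium: 9p + 1(1−p). From High: 6p + 6(1−p).
Set equal: 3p = 5(1−p) → p = 5/8.

5/8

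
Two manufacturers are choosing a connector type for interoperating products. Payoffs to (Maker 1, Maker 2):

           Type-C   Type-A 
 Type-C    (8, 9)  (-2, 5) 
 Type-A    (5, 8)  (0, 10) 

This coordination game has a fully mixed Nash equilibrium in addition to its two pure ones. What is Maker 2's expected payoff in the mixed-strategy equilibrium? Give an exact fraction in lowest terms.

25/3

Maker 1 mixes with probability p on Type-C, chosen so Maker 2 is indifferent: 9p + 8(1−p) = 5p + 10(1−p) gives p = 1/3.
Maker 2's expected payoff is 9·1/3 + 8·2/3 = 25/3.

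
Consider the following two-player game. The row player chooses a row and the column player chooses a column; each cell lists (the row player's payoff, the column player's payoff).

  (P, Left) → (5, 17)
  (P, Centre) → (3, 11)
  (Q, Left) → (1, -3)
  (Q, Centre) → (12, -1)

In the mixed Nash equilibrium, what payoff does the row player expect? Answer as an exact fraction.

57/13

The column player mixes with probability q on Left, chosen so the row player is indifferent: 5q + 3(1−q) = 1q + 12(1−q) gives q = 9/13.
The row player's expected payoff (from either row, since indifferent) is 5·9/13 + 3·4/13 = 57/13.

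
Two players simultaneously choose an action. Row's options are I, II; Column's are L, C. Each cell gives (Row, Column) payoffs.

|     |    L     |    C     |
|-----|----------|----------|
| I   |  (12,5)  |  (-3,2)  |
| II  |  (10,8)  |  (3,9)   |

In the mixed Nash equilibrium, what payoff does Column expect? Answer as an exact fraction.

29/4

Row mixes with probability p on I, chosen so Column is indifferent: 5p + 8(1−p) = 2p + 9(1−p) gives p = 1/4.
Column's expected payoff is 5·1/4 + 8·3/4 = 29/4.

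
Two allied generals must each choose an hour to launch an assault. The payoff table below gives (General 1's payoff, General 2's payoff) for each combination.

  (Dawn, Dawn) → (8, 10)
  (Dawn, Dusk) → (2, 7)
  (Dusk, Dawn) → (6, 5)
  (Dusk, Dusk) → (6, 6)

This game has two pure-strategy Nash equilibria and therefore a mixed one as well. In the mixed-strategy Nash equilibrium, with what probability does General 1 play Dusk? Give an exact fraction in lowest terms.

General 1's mix p on Dawn must make General 2 indifferent between Dawn and Dusk.
General 2's payoff from Dawn: 10p + 5(1−p). From Dusk: 7p + 6(1−p).
Set equal: 3p = 1(1−p) → p = 1/4.
Probability on Dusk is 1 − 1/4 = 3/4.

3/4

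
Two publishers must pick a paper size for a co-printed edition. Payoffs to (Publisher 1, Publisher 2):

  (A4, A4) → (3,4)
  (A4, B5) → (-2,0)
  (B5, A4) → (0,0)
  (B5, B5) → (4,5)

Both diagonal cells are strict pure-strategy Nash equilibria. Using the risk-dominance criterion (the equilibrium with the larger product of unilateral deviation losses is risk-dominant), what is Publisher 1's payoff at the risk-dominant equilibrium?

At both A4: Publisher 1 loses 3 − 0 = 3 by deviating; Publisher 2 loses 4 − 0 = 4. Product = 3·4 = 12.
At both B5: Publisher 1 loses 4 − (-2) = 6 by deviating; Publisher 2 loses 5 − 0 = 5. Product = 6·5 = 30.
30 > 12, so both B5 is risk-dominant. Publisher 1's payoff there is 4.

4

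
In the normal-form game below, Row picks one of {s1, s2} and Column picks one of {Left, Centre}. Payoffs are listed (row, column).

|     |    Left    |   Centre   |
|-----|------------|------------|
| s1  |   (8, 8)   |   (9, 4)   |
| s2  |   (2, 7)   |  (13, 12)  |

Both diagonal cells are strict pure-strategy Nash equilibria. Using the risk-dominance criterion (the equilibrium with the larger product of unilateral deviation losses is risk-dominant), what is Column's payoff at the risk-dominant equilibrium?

At (s1, Left): Row loses 8 − 2 = 6 by deviating; Column loses 8 − 4 = 4. Product = 6·4 = 24.
At (s2, Centre): Row loses 13 − 9 = 4 by deviating; Column loses 12 − 7 = 5. Product = 4·5 = 20.
24 > 20, so (s1, Left) is risk-dominant. Column's payoff there is 8.

8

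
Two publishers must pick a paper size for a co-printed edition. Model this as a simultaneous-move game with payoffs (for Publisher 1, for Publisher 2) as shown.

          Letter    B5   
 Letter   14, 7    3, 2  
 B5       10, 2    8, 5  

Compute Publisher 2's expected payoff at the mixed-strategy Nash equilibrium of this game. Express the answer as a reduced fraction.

Publisher 1 mixes with probability p on Letter, chosen so Publisher 2 is indifferent: 7p + 2(1−p) = 2p + 5(1−p) gives p = 3/8.
Publisher 2's expected payoff is 7·3/8 + 2·5/8 = 31/8.

31/8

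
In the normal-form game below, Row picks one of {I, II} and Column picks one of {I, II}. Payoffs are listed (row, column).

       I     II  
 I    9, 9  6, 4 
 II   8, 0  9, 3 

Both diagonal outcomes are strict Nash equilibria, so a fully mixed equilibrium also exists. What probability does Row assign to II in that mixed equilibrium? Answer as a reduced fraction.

5/8

Row's mix p on I must make Column indifferent between I and II.
Column's payoff from I: 9p + 0(1−p). From II: 4p + 3(1−p).
Set equal: 5p = 3(1−p) → p = 3/8.
Probability on II is 1 − 3/8 = 5/8.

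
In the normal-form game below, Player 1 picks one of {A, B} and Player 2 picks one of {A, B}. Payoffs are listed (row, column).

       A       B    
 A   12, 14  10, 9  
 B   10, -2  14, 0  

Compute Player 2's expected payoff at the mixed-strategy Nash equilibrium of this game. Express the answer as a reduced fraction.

Player 1 mixes with probability p on A, chosen so Player 2 is indifferent: 14p + (-2)(1−p) = 9p + 0(1−p) gives p = 2/7.
Player 2's expected payoff is 14·2/7 + (-2)·5/7 = 18/7.

18/7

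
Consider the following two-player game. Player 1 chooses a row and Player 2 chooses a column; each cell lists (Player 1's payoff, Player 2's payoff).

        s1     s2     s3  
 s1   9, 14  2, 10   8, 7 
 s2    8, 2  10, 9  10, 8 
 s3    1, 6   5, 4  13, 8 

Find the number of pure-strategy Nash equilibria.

3

Both s1: Player 1 gets 9 (best alternative 8); Player 2 gets 14 (best alternative 10). Neither deviates — NE.
Both s2: Player 1 gets 10 (best alternative 5); Player 2 gets 9 (best alternative 8). Neither deviates — NE.
Both s3: Player 1 gets 13 (best alternative 10); Player 2 gets 8 (best alternative 6). Neither deviates — NE.
(s3, s2) is not a NE: Player 1 would switch to s2 (10 > 5).
No other cell survives both best-response checks, so there are 3 pure NE.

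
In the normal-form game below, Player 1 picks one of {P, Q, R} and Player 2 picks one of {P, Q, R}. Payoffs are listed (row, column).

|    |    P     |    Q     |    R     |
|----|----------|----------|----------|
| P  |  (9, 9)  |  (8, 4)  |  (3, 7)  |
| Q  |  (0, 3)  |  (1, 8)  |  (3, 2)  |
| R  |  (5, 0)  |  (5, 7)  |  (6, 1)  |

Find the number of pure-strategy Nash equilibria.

1

Both P: Player 1 gets 9 (best alternative 5); Player 2 gets 9 (best alternative 7). Neither deviates — NE.
Both R is not a NE: Player 2 would switch to Q (7 > 1).
No other cell survives both best-response checks, so there is 1 pure NE.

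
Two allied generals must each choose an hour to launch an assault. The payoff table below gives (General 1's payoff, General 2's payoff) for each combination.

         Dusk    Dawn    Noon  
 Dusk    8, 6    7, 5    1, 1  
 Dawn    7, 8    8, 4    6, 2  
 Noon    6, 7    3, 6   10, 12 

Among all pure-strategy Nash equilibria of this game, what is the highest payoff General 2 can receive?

12

Both Dusk is a pure NE (General 1: 8 ≥ 7; General 2: 6 ≥ 5). General 2 gets 6.
Both Noon is a pure NE (General 1: 10 ≥ 6; General 2: 12 ≥ 7). General 2 gets 12.
Every other cell has a profitable deviation for at least one player. Highest of {6, 12} is 12.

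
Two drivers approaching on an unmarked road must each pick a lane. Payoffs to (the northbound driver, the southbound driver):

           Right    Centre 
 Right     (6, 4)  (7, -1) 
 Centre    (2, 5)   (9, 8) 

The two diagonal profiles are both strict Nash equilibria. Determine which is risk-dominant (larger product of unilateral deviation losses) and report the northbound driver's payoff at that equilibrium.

At both Right: the northbound driver loses 6 − 2 = 4 by deviating; the southbound driver loses 4 − (-1) = 5. Product = 4·5 = 20.
At both Centre: the northbound driver loses 9 − 7 = 2 by deviating; the southbound driver loses 8 − 5 = 3. Product = 2·3 = 6.
20 > 6, so both Right is risk-dominant. The northbound driver's payoff there is 6.

6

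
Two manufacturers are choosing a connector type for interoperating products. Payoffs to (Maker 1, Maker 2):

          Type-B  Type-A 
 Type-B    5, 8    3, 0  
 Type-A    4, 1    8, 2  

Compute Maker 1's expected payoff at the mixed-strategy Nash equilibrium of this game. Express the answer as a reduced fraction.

14/3

Maker 2 mixes with probability q on Type-B, chosen so Maker 1 is indifferent: 5q + 3(1−q) = 4q + 8(1−q) gives q = 5/6.
Maker 1's expected payoff (from either row, since indifferent) is 5·5/6 + 3·1/6 = 14/3.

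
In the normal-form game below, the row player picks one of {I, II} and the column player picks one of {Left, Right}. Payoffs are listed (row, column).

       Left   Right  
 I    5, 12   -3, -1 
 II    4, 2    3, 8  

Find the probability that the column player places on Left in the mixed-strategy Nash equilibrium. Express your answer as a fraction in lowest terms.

The column player's mix q on Left must make the row player indifferent between I and II.
The row player's payoff from I: 5q + (-3)(1−q). From II: 4q + 3(1−q).
Set equal: 1q = 6(1−q) → q = 6/7.

6/7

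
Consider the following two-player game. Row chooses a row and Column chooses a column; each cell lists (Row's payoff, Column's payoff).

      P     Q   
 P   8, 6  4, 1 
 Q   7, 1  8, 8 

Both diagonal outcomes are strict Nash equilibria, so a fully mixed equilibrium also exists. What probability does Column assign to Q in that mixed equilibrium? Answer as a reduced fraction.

Column's mix q on P must make Row indifferent between P and Q.
Row's payoff from P: 8q + 4(1−q). From Q: 7q + 8(1−q).
Set equal: 1q = 4(1−q) → q = 4/5.
Probability on Q is 1 − 4/5 = 1/5.

1/5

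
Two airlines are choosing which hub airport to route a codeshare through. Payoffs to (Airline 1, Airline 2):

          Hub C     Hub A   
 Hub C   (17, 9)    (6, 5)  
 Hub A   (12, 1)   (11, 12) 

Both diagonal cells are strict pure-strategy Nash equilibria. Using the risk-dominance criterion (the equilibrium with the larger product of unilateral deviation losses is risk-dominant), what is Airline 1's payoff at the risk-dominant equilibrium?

11

At both Hub C: Airline 1 loses 17 − 12 = 5 by deviating; Airline 2 loses 9 − 5 = 4. Product = 5·4 = 20.
At both Hub A: Airline 1 loses 11 − 6 = 5 by deviating; Airline 2 loses 12 − 1 = 11. Product = 5·11 = 55.
55 > 20, so both Hub A is risk-dominant. Airline 1's payoff there is 11.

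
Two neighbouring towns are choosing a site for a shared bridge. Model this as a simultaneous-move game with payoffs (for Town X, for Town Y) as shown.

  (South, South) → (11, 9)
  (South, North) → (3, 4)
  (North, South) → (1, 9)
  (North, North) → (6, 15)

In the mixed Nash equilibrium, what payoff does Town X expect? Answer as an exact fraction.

Town Y mixes with probability q on South, chosen so Town X is indifferent: 11q + 3(1−q) = 1q + 6(1−q) gives q = 3/13.
Town X's expected payoff (from either row, since indifferent) is 11·3/13 + 3·10/13 = 63/13.

63/13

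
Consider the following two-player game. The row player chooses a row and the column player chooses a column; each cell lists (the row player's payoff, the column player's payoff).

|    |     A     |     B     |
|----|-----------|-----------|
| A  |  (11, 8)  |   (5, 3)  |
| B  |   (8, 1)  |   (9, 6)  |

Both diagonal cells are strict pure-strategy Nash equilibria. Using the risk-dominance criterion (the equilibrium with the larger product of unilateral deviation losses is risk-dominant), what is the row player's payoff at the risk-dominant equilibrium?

9

At both A: the row player loses 11 − 8 = 3 by deviating; the column player loses 8 − 3 = 5. Product = 3·5 = 15.
At both B: the row player loses 9 − 5 = 4 by deviating; the column player loses 6 − 1 = 5. Product = 4·5 = 20.
20 > 15, so both B is risk-dominant. The row player's payoff there is 9.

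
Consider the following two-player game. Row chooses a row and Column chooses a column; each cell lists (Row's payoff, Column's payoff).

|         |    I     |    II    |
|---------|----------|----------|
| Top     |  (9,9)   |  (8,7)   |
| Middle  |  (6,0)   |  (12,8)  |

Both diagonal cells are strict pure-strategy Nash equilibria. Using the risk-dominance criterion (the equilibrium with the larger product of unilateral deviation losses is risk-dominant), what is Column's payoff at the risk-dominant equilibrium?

At (Top, I): Row loses 9 − 6 = 3 by deviating; Column loses 9 − 7 = 2. Product = 3·2 = 6.
At (Middle, II): Row loses 12 − 8 = 4 by deviating; Column loses 8 − 0 = 8. Product = 4·8 = 32.
32 > 6, so (Middle, II) is risk-dominant. Column's payoff there is 8.

8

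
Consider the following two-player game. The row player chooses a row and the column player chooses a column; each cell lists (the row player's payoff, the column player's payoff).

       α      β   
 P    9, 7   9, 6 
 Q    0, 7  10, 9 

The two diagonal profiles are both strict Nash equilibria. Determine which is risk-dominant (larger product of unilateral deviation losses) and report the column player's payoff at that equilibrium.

At (P, α): the row player loses 9 − 0 = 9 by deviating; the column player loses 7 − 6 = 1. Product = 9·1 = 9.
At (Q, β): the row player loses 10 − 9 = 1 by deviating; the column player loses 9 − 7 = 2. Product = 1·2 = 2.
9 > 2, so (P, α) is risk-dominant. The column player's payoff there is 7.

7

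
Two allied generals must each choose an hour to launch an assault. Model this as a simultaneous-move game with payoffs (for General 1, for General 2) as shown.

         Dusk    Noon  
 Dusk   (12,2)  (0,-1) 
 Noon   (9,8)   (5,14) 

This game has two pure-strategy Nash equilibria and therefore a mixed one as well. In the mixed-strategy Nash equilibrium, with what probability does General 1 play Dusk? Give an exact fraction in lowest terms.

2/3

General 1's mix p on Dusk must make General 2 indifferent between Dusk and Noon.
General 2's payoff from Dusk: 2p + 8(1−p). From Noon: (-1)p + 14(1−p).
Set equal: 3p = 6(1−p) → p = 6/9 = 2/3.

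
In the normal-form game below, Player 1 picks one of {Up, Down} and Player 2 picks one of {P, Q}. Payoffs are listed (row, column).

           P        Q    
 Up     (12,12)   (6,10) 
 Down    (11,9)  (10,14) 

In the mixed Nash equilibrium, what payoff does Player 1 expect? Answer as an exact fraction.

Player 2 mixes with probability q on P, chosen so Player 1 is indifferent: 12q + 6(1−q) = 11q + 10(1−q) gives q = 4/5.
Player 1's expected payoff (from either row, since indifferent) is 12·4/5 + 6·1/5 = 54/5.

54/5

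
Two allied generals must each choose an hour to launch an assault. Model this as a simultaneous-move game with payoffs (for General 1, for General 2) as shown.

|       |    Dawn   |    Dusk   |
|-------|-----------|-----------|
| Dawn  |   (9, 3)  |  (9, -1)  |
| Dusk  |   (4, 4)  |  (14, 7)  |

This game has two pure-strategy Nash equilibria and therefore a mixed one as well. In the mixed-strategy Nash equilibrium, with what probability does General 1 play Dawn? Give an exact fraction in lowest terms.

3/7

General 1's mix p on Dawn must make General 2 indifferent between Dawn and Dusk.
General 2's payoff from Dawn: 3p + 4(1−p). From Dusk: (-1)p + 7(1−p).
Set equal: 4p = 3(1−p) → p = 3/7.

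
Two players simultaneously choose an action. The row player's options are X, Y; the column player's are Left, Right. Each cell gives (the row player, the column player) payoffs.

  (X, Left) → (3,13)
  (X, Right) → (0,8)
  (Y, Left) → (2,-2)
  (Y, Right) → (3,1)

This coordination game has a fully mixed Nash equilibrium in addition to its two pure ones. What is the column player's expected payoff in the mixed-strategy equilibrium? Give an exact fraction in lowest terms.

29/8

The row player mixes with probability p on X, chosen so the column player is indifferent: 13p + (-2)(1−p) = 8p + 1(1−p) gives p = 3/8.
The column player's expected payoff is 13·3/8 + (-2)·5/8 = 29/8.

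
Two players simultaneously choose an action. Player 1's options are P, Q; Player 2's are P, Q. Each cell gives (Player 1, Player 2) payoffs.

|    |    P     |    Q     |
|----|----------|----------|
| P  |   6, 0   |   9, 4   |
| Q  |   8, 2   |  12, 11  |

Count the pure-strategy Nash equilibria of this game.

Both Q: Player 1 gets 12 (best alternative 9); Player 2 gets 11 (best alternative 2). Neither deviates — NE.
Both P is not a NE: Player 1 would switch to Q (8 > 6).
No other cell survives both best-response checks, so there is 1 pure NE.

1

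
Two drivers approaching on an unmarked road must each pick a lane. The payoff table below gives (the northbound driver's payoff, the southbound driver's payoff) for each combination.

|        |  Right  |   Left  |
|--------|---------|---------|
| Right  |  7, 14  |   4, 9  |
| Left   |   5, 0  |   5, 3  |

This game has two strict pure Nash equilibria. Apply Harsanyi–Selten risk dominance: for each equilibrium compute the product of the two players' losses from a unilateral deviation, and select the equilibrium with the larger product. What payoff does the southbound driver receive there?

14

At both Right: the northbound driver loses 7 − 5 = 2 by deviating; the southbound driver loses 14 − 9 = 5. Product = 2·5 = 10.
At both Left: the northbound driver loses 5 − 4 = 1 by deviating; the southbound driver loses 3 − 0 = 3. Product = 1·3 = 3.
10 > 3, so both Right is risk-dominant. The southbound driver's payoff there is 14.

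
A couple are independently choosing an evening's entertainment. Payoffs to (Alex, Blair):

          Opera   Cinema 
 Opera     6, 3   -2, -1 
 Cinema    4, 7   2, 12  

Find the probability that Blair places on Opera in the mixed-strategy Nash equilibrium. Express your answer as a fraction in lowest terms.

Blair's mix q on Opera must make Alex indifferent between Opera and Cinema.
Alex's payoff from Opera: 6q + (-2)(1−q). From Cinema: 4q + 2(1−q).
Set equal: 2q = 4(1−q) → q = 4/6 = 2/3.

2/3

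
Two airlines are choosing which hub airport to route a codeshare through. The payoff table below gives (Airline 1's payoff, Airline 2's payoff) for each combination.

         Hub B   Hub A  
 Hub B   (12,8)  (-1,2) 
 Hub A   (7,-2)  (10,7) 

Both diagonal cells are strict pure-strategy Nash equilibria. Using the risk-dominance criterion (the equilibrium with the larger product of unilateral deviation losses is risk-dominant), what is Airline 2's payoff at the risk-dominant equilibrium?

7

At both Hub B: Airline 1 loses 12 − 7 = 5 by deviating; Airline 2 loses 8 − 2 = 6. Product = 5·6 = 30.
At both Hub A: Airline 1 loses 10 − (-1) = 11 by deviating; Airline 2 loses 7 − (-2) = 9. Product = 11·9 = 99.
99 > 30, so both Hub A is risk-dominant. Airline 2's payoff there is 7.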